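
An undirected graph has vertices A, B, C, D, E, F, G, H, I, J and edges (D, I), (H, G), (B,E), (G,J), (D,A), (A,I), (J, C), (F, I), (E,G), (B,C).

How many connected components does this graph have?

2

From A: component {A, D, F, I}.
From B: component {B, C, E, G, H, J}.
That's 2 components.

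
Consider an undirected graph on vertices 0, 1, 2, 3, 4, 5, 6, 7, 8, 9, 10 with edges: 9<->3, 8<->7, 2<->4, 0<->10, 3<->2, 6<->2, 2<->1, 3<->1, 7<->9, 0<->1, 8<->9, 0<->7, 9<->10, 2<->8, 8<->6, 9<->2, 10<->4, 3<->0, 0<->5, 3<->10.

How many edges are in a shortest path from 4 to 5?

3

Distance 0: 4.
Distance 1: 2, 10.
Distance 2: 0, 1, 3, 6, 8, 9.
Distance 3: 5, 7 — contains 5.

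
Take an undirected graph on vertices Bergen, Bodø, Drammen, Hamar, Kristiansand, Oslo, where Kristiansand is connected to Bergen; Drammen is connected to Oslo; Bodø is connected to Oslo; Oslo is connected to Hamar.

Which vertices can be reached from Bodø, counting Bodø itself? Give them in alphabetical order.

Start at Bodø.
Its neighbours: Oslo.
Then their neighbours: Drammen, Hamar.
Nothing further is reachable.

Bodø, Drammen, Hamar, Oslo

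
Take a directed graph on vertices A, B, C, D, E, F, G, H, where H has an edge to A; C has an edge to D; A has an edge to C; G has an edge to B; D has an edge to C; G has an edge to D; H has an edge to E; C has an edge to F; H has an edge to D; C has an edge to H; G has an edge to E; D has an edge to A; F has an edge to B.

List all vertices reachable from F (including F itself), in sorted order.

B, F

Start at F.
Its neighbours: B.
Nothing further is reachable.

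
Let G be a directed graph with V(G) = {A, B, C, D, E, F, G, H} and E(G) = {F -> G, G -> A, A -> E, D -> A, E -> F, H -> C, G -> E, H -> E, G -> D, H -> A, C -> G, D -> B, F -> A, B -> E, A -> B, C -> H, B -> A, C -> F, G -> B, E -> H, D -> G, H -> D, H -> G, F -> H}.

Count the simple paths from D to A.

D→A
D→B→A
D→B→E→F→A
D→B→E→F→G→A
D→B→E→F→H→A
D→B→E→F→H→C→G→A
D→B→E→F→H→G→A
D→B→E→H→A
... and 14 more.

22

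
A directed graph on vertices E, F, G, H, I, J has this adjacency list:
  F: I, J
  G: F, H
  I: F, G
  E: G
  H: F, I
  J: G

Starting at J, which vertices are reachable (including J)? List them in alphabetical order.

Start at J.
Its neighbours: G.
Then their neighbours: F, H.
Then next layer: I.
Nothing further is reachable.

F, G, H, I, J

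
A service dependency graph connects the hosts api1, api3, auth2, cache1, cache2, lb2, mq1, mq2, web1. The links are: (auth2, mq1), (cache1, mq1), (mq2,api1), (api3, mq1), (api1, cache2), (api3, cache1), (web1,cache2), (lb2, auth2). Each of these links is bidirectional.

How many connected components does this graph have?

From api1: component {api1, cache2, mq2, web1}.
From api3: component {api3, auth2, cache1, lb2, mq1}.
That's 2 components.

2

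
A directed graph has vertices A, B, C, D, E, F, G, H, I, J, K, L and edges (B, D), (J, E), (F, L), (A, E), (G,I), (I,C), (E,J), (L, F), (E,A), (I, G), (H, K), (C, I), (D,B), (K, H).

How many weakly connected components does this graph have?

5

From A: component {A, E, J}.
From B: component {B, D}.
From C: component {C, G, I}.
From F: component {F, L}.
From H: component {H, K}.
That's 5 components.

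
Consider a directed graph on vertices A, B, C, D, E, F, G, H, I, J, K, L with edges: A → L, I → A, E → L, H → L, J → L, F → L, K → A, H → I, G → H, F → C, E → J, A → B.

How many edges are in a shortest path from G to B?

Distance 0: G.
Distance 1: H.
Distance 2: I, L.
Distance 3: A.
Distance 4: B — contains B.

4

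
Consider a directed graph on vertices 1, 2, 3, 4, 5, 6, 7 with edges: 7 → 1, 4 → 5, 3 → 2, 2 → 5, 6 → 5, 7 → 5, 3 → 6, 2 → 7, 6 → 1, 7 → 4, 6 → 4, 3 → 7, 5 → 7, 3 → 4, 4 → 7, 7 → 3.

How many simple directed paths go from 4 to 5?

4→5
4→7→3→2→5
4→7→3→6→5
4→7→5

4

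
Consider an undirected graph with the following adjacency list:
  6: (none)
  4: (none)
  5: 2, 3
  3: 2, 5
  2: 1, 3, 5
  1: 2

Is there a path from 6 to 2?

6 has no edges, so nothing is reachable from it.

No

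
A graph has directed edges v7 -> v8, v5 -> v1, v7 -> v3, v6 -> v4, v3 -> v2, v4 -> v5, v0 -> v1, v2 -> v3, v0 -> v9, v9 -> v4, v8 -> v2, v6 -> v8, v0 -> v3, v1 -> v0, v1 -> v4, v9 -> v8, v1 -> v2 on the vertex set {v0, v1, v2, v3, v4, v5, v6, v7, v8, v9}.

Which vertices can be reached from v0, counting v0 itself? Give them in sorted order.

v0, v1, v2, v3, v4, v5, v8, v9

Start at v0.
Its neighbours: v1, v3, v9.
Then their neighbours: v2, v4, v8.
Then next layer: v5.
Nothing further is reachable.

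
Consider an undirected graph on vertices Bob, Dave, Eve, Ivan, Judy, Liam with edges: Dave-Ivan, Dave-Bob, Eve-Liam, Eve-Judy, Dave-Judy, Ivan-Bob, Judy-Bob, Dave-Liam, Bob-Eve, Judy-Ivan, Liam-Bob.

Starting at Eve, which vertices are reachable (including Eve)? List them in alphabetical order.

Start at Eve.
Its neighbours: Bob, Judy, Liam.
Then their neighbours: Dave, Ivan.
Every vertex is now reached.

Bob, Dave, Eve, Ivan, Judy, Liam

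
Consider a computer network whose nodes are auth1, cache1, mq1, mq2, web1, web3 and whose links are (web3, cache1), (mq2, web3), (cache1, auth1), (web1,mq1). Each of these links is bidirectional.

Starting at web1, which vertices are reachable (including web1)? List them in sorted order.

Start at web1.
Its neighbours: mq1.
Nothing further is reachable.

mq1, web1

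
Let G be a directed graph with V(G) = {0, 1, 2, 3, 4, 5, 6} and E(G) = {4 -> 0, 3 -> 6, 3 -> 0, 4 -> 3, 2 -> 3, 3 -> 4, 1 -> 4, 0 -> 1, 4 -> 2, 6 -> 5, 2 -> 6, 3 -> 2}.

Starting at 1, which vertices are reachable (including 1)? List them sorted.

0, 1, 2, 3, 4, 5, 6

Start at 1.
Its neighbours: 4.
Then their neighbours: 0, 2, 3.
Then next layer: 6.
Then next layer: 5.
Every vertex is now reached.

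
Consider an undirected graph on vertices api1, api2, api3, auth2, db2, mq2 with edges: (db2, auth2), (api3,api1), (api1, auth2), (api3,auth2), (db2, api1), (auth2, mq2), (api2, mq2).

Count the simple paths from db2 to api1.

db2–api1
db2–auth2–api1
db2–auth2–api3–api1

3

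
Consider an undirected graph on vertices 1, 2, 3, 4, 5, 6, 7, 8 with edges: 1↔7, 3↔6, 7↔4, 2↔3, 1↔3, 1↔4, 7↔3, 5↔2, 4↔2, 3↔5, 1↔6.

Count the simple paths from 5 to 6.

5–2–3–1–6
5–2–3–6
5–2–3–7–1–6
5–2–3–7–4–1–6
5–2–4–1–3–6
5–2–4–1–6
5–2–4–1–7–3–6
5–2–4–7–1–3–6
... and 9 more.

17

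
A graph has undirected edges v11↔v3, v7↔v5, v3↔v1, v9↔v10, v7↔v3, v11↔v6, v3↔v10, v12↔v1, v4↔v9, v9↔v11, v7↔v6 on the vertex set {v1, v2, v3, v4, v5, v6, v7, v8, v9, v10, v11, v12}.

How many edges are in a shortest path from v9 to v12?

Distance 0: v9.
Distance 1: v4, v10, v11.
Distance 2: v3, v6.
Distance 3: v1, v7.
Distance 4: v5, v12 — contains v12.

4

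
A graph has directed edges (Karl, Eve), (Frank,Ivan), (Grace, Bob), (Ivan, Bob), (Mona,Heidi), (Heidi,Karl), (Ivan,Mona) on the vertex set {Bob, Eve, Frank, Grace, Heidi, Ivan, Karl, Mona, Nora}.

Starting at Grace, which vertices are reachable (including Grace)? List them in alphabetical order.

Bob, Grace

Start at Grace.
Its neighbours: Bob.
Nothing further is reachable.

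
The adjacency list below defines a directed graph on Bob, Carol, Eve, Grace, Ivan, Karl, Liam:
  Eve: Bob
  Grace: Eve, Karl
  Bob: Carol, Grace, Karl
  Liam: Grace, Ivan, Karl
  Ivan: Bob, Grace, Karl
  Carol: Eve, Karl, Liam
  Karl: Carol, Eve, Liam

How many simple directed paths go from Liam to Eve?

Liam→Grace→Eve
Liam→Grace→Karl→Carol→Eve
Liam→Grace→Karl→Eve
Liam→Ivan→Bob→Carol→Eve
Liam→Ivan→Bob→Carol→Karl→Eve
Liam→Ivan→Bob→Grace→Eve
Liam→Ivan→Bob→Grace→Karl→Carol→Eve
Liam→Ivan→Bob→Grace→Karl→Eve
... and 9 more.

17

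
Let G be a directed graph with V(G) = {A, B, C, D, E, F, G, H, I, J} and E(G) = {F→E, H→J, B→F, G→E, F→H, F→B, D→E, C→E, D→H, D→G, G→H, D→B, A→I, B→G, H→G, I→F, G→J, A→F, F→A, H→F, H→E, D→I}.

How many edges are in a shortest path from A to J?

3

Distance 0: A.
Distance 1: F, I.
Distance 2: B, E, H.
Distance 3: G, J — contains J.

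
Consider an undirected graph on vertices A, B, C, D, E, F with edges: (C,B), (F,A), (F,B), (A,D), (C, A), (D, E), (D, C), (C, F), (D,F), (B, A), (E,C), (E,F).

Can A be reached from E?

Explore from E.
Distance 1: reach C, D, F.
Distance 2: reach A, B.
Found A.

Yes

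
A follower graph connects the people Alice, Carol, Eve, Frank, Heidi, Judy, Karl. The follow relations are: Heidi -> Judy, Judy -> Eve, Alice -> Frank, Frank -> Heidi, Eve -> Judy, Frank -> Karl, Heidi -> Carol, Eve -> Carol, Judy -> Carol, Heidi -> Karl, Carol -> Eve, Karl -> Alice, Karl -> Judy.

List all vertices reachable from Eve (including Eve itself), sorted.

Carol, Eve, Judy

Start at Eve.
Its neighbours: Carol, Judy.
Nothing further is reachable.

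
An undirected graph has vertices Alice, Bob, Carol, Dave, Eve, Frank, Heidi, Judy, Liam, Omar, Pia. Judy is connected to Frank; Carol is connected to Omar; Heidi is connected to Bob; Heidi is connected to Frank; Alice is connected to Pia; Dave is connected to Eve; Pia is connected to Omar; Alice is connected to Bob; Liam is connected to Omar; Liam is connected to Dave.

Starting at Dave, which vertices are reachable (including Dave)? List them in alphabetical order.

Start at Dave.
Its neighbours: Eve, Liam.
Then their neighbours: Omar.
Then next layer: Carol, Pia.
Then next layer: Alice.
Then next layer: Bob.
Then next layer: Heidi.
Then next layer: Frank.
Then next layer: Judy.
Every vertex is now reached.

Alice, Bob, Carol, Dave, Eve, Frank, Heidi, Judy, Liam, Omar, Pia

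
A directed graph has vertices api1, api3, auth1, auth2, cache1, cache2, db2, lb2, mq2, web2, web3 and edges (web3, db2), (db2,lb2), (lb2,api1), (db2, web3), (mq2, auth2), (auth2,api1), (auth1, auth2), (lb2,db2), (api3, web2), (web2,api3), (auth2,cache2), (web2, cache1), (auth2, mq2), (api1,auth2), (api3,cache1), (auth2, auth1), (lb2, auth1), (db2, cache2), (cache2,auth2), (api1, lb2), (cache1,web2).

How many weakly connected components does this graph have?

From api1: component {api1, auth1, auth2, cache2, db2, lb2, mq2, web3}.
From api3: component {api3, cache1, web2}.
That's 2 components.

2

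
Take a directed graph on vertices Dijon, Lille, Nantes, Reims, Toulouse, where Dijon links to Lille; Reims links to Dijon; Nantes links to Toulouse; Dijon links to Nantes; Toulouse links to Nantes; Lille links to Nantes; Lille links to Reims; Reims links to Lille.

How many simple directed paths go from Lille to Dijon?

1

Lille→Reims→Dijon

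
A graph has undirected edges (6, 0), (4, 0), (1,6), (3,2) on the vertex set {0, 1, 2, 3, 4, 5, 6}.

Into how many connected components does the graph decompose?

3

From 0: component {0, 1, 4, 6}.
From 2: component {2, 3}.
From 5: component {5}.
That's 3 components.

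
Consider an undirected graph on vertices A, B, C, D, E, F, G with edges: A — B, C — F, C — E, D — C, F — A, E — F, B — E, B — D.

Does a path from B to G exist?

Explore from B.
Distance 1: reach A, D, E.
Distance 2: reach C, F.
The search is exhausted without reaching G; it lies in a different component.

No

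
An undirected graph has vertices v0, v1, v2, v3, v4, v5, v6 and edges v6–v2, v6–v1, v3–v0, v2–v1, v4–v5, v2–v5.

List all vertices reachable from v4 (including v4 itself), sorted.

v1, v2, v4, v5, v6

Start at v4.
Its neighbours: v5.
Then their neighbours: v2.
Then next layer: v1, v6.
Nothing further is reachable.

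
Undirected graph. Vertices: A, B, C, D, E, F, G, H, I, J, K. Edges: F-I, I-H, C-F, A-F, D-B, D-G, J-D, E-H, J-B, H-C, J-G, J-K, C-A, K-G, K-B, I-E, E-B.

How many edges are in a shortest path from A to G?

Distance 0: A.
Distance 1: C, F.
Distance 2: H, I.
Distance 3: E.
Distance 4: B.
Distance 5: D, J, K.
Distance 6: G — contains G.

6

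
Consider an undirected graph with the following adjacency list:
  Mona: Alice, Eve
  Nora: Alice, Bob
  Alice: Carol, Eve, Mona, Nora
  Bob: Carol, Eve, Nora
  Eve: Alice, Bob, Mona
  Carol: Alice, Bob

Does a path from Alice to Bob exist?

Explore from Alice.
Distance 1: reach Carol, Eve, Mona, Nora.
Distance 2: reach Bob.
Found Bob.

Yes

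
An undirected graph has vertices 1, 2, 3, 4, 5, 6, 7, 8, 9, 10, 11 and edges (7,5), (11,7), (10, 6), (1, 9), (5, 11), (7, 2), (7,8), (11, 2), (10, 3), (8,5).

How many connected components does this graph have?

From 1: component {1, 9}.
From 2: component {2, 5, 7, 8, 11}.
From 3: component {3, 6, 10}.
From 4: component {4}.
That's 4 components.

4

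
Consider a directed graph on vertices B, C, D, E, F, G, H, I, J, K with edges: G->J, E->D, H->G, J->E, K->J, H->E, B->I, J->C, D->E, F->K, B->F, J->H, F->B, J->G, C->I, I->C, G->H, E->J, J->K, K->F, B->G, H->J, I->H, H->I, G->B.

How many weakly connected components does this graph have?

From B: component {B, C, D, E, F, G, H, I, J, K}.
That's 1 component.

1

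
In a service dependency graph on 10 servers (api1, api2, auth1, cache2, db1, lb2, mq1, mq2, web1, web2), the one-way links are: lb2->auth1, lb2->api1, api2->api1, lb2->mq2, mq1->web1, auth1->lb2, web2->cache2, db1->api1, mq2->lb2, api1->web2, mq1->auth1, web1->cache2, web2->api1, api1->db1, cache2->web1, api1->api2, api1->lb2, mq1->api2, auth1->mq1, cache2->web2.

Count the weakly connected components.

1

From api1: component {api1, api2, auth1, cache2, db1, lb2, mq1, mq2, web1, web2}.
That's 1 component.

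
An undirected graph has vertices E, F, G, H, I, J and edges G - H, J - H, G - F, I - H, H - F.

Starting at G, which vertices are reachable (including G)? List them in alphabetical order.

Start at G.
Its neighbours: F, H.
Then their neighbours: I, J.
Nothing further is reachable.

F, G, H, I, J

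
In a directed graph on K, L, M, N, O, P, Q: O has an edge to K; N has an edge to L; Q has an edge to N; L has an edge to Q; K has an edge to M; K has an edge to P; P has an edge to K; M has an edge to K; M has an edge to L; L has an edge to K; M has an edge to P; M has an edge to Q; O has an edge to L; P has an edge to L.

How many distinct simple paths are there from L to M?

1

L→K→M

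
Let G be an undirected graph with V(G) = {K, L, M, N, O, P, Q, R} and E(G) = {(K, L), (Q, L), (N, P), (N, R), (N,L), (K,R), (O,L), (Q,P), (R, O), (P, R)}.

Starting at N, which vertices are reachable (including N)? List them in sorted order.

Start at N.
Its neighbours: L, P, R.
Then their neighbours: K, O, Q.
Nothing further is reachable.

K, L, N, O, P, Q, R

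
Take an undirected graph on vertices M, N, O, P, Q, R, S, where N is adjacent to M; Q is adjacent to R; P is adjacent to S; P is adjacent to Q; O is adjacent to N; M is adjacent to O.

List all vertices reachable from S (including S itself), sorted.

P, Q, R, S

Start at S.
Its neighbours: P.
Then their neighbours: Q.
Then next layer: R.
Nothing further is reachable.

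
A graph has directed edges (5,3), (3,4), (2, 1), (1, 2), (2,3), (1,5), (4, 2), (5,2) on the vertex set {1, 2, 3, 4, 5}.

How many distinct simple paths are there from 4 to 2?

1

4→2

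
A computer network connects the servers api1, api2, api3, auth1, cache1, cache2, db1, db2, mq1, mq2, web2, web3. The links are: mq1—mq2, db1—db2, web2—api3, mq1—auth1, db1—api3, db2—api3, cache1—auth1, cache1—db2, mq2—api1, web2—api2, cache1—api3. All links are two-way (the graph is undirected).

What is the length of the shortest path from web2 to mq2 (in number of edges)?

5

Distance 0: web2.
Distance 1: api2, api3.
Distance 2: cache1, db1, db2.
Distance 3: auth1.
Distance 4: mq1.
Distance 5: mq2 — contains mq2.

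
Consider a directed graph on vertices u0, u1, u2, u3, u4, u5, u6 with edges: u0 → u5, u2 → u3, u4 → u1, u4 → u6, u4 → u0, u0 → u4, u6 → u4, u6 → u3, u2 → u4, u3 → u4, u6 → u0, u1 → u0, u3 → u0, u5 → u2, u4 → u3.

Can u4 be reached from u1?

Explore from u1.
Distance 1: reach u0.
Distance 2: reach u4, u5.
Found u4.

Yes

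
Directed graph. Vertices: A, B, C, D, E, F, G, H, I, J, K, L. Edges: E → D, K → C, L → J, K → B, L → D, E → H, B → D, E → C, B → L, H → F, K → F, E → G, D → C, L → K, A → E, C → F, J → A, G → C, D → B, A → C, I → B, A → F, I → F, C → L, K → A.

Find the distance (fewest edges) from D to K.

Distance 0: D.
Distance 1: B, C.
Distance 2: F, L.
Distance 3: J, K — contains K.

3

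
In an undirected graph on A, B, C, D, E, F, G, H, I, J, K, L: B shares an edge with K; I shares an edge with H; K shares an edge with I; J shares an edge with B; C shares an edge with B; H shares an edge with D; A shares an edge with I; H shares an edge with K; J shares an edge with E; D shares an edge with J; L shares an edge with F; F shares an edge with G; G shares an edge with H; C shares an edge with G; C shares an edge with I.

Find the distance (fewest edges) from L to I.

Distance 0: L.
Distance 1: F.
Distance 2: G.
Distance 3: C, H.
Distance 4: B, D, I, K — contains I.

4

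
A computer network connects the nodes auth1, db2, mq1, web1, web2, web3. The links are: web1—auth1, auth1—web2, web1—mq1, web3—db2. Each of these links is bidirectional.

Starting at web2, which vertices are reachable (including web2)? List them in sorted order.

auth1, mq1, web1, web2

Start at web2.
Its neighbours: auth1.
Then their neighbours: web1.
Then next layer: mq1.
Nothing further is reachable.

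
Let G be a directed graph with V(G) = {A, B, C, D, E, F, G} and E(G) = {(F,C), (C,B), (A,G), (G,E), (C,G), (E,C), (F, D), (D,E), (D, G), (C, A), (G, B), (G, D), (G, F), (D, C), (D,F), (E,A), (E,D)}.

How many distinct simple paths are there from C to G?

2

C→A→G
C→G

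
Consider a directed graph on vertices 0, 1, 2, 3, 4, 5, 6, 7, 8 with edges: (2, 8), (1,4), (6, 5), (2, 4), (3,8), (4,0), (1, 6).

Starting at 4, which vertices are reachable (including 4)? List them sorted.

Start at 4.
Its neighbours: 0.
Nothing further is reachable.

0, 4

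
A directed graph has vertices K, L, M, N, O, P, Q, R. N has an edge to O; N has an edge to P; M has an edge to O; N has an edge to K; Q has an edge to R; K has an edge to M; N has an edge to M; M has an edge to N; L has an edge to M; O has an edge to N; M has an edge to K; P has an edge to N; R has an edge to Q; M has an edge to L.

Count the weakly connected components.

2

From K: component {K, L, M, N, O, P}.
From Q: component {Q, R}.
That's 2 components.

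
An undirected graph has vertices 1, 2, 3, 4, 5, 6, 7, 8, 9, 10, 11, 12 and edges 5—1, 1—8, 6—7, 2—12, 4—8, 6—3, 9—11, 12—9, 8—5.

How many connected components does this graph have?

4

From 1: component {1, 4, 5, 8}.
From 2: component {2, 9, 11, 12}.
From 3: component {3, 6, 7}.
From 10: component {10}.
That's 4 components.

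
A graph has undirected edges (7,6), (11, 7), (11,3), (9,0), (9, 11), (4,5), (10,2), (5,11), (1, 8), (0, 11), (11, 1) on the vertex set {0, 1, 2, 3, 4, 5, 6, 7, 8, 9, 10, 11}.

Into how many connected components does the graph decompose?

2

From 0: component {0, 1, 3, 4, 5, 6, 7, 8, 9, 11}.
From 2: component {2, 10}.
That's 2 components.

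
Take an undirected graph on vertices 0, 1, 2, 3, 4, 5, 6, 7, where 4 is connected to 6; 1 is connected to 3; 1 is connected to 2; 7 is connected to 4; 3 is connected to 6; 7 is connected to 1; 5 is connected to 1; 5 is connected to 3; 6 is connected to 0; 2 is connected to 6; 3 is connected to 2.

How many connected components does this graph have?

From 0: component {0, 1, 2, 3, 4, 5, 6, 7}.
That's 1 component.

1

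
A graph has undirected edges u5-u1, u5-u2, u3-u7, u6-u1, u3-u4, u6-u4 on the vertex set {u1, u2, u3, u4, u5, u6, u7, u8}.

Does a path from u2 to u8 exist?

Explore from u2.
Distance 1: reach u5.
Distance 2: reach u1.
Distance 3: reach u6.
Distance 4: reach u4.
Distance 5: reach u3.
Distance 6: reach u7.
The search is exhausted without reaching u8; it lies in a different component.

No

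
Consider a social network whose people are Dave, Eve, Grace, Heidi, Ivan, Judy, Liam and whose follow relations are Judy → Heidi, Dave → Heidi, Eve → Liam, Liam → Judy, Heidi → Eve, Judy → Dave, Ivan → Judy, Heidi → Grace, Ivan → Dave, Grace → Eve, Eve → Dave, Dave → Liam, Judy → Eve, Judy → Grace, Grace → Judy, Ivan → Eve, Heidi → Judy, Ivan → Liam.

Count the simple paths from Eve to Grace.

Eve→Dave→Heidi→Grace
Eve→Dave→Heidi→Judy→Grace
Eve→Dave→Liam→Judy→Grace
Eve→Dave→Liam→Judy→Heidi→Grace
Eve→Liam→Judy→Dave→Heidi→Grace
Eve→Liam→Judy→Grace
Eve→Liam→Judy→Heidi→Grace

7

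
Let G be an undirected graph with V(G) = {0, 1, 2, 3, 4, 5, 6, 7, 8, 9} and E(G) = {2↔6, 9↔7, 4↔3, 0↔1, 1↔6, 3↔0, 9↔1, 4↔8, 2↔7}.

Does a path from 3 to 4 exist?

Explore from 3.
Distance 1: reach 0, 4.
Found 4.

Yes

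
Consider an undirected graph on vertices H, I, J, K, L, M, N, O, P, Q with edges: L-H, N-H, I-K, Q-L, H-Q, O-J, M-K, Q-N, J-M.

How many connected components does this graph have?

3

From H: component {H, L, N, Q}.
From I: component {I, J, K, M, O}.
From P: component {P}.
That's 3 components.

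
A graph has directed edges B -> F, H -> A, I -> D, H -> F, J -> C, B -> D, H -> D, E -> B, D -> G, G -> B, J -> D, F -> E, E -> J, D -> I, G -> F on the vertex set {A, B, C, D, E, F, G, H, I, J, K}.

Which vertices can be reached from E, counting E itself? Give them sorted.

Start at E.
Its neighbours: B, J.
Then their neighbours: C, D, F.
Then next layer: G, I.
Nothing further is reachable.

B, C, D, E, F, G, I, J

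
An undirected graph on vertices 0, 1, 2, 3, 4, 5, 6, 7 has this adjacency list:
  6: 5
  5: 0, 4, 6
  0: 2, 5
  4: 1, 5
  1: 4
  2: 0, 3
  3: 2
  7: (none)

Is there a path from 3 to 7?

No

Explore from 3.
Distance 1: reach 2.
Distance 2: reach 0.
Distance 3: reach 5.
Distance 4: reach 4, 6.
Distance 5: reach 1.
The search is exhausted without reaching 7; it lies in a different component.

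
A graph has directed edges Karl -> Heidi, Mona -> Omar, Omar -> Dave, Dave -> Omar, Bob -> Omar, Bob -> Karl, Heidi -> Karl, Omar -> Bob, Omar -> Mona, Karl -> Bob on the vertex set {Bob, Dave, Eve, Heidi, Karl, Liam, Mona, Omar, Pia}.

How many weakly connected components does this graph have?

4

From Bob: component {Bob, Dave, Heidi, Karl, Mona, Omar}.
From Eve: component {Eve}.
From Liam: component {Liam}.
From Pia: component {Pia}.
That's 4 components.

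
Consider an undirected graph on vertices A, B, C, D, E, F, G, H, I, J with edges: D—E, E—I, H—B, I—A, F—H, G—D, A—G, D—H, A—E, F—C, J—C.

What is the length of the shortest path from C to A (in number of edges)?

5

Distance 0: C.
Distance 1: F, J.
Distance 2: H.
Distance 3: B, D.
Distance 4: E, G.
Distance 5: A, I — contains A.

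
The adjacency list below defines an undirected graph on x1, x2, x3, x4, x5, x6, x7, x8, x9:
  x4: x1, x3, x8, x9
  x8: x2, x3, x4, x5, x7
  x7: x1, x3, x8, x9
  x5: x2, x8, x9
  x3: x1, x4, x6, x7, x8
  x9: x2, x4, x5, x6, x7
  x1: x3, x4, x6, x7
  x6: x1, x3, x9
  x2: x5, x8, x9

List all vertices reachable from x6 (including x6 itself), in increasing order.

Start at x6.
Its neighbours: x1, x3, x9.
Then their neighbours: x2, x4, x5, x7, x8.
Every vertex is now reached.

x1, x2, x3, x4, x5, x6, x7, x8, x9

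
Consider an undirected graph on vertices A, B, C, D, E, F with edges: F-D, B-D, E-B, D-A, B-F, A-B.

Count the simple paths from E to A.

E–B–A
E–B–D–A
E–B–F–D–A

3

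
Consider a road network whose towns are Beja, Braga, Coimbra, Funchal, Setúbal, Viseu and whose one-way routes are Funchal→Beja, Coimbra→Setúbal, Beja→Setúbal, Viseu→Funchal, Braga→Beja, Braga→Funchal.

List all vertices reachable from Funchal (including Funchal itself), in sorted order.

Start at Funchal.
Its neighbours: Beja.
Then their neighbours: Setúbal.
Nothing further is reachable.

Beja, Funchal, Setúbal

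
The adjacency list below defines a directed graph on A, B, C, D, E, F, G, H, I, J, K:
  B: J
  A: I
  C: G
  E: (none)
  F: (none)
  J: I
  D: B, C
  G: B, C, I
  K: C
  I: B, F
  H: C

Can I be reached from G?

Explore from G.
Distance 1: reach B, C, I.
Found I.

Yes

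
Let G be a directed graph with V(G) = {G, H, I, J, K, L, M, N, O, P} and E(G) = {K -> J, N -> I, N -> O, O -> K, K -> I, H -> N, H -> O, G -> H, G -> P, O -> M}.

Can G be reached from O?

Explore from O.
Distance 1: reach K, M.
Distance 2: reach I, J.
The search from O is exhausted; no directed path reaches G.

No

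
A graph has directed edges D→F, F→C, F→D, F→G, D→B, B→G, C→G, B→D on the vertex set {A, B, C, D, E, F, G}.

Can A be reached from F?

Explore from F.
Distance 1: reach C, D, G.
Distance 2: reach B.
The search from F is exhausted; no directed path reaches A.

No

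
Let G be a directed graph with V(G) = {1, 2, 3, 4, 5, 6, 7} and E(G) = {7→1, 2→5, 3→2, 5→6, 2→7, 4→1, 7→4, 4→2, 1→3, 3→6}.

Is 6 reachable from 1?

Yes

Explore from 1.
Distance 1: reach 3.
Distance 2: reach 2, 6.
Found 6.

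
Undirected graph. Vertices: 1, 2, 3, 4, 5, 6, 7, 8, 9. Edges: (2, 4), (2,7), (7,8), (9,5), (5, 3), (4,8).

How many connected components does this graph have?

From 1: component {1}.
From 2: component {2, 4, 7, 8}.
From 3: component {3, 5, 9}.
From 6: component {6}.
That's 4 components.

4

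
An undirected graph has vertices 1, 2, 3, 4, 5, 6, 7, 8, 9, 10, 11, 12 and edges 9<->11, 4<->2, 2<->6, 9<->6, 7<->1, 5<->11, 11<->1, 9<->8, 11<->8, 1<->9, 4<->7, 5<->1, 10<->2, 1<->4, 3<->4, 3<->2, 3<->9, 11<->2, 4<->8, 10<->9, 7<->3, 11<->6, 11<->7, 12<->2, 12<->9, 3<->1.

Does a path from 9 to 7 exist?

Explore from 9.
Distance 1: reach 1, 3, 6, 8, 10, 11, 12.
Distance 2: reach 2, 4, 5, 7.
Found 7.

Yes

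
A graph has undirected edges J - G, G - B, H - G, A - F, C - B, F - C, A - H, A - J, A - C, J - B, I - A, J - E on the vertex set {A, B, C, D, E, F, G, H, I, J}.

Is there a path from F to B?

Yes

Explore from F.
Distance 1: reach A, C.
Distance 2: reach B, H, I, J.
Found B.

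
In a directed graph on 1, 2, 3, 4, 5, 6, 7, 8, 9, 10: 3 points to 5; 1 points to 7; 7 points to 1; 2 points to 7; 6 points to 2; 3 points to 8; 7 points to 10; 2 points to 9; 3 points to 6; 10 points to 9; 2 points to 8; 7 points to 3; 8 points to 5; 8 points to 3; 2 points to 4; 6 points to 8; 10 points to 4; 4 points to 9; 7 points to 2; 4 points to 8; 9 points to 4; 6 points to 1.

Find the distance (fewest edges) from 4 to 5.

2

Distance 0: 4.
Distance 1: 8, 9.
Distance 2: 3, 5 — contains 5.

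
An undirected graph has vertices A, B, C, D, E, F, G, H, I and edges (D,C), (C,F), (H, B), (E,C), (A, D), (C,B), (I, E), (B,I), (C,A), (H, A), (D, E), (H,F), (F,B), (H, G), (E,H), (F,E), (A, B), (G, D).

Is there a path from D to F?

Yes

Explore from D.
Distance 1: reach A, C, E, G.
Distance 2: reach B, F, H, I.
Found F.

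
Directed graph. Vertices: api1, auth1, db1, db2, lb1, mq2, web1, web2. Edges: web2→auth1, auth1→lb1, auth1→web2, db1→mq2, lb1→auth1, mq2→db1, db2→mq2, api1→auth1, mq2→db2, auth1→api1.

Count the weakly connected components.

3

From api1: component {api1, auth1, lb1, web2}.
From db1: component {db1, db2, mq2}.
From web1: component {web1}.
That's 3 components.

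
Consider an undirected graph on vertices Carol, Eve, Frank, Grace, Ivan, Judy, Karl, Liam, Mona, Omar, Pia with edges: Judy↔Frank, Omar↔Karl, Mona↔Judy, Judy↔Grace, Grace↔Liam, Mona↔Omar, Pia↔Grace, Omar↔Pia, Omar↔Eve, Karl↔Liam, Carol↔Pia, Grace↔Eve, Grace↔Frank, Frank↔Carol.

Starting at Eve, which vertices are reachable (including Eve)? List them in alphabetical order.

Carol, Eve, Frank, Grace, Judy, Karl, Liam, Mona, Omar, Pia

Start at Eve.
Its neighbours: Grace, Omar.
Then their neighbours: Frank, Judy, Karl, Liam, Mona, Pia.
Then next layer: Carol.
Nothing further is reachable.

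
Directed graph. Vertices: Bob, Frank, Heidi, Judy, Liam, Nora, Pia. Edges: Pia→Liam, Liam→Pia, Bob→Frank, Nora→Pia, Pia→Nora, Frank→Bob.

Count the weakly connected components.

From Bob: component {Bob, Frank}.
From Heidi: component {Heidi}.
From Judy: component {Judy}.
From Liam: component {Liam, Nora, Pia}.
That's 4 components.

4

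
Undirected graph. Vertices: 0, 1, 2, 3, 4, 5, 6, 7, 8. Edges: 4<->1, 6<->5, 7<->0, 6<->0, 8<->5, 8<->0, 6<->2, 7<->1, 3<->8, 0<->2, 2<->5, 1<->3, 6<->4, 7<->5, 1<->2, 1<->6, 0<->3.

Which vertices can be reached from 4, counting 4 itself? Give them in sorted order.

Start at 4.
Its neighbours: 1, 6.
Then their neighbours: 0, 2, 3, 5, 7.
Then next layer: 8.
Every vertex is now reached.

0, 1, 2, 3, 4, 5, 6, 7, 8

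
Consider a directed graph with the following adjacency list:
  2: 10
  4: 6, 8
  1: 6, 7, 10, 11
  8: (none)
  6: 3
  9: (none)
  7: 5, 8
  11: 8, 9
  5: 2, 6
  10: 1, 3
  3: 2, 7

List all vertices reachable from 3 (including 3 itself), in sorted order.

1, 2, 3, 5, 6, 7, 8, 9, 10, 11

Start at 3.
Its neighbours: 2, 7.
Then their neighbours: 5, 8, 10.
Then next layer: 1, 6.
Then next layer: 11.
Then next layer: 9.
Nothing further is reachable.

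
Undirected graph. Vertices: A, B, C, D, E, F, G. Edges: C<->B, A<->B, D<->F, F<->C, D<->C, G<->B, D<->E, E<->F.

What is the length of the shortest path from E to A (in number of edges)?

Distance 0: E.
Distance 1: D, F.
Distance 2: C.
Distance 3: B.
Distance 4: A, G — contains A.

4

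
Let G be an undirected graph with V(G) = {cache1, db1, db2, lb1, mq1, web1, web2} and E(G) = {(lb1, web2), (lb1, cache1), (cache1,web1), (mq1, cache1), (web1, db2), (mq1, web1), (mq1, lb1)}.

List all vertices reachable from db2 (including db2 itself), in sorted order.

Start at db2.
Its neighbours: web1.
Then their neighbours: cache1, mq1.
Then next layer: lb1.
Then next layer: web2.
Nothing further is reachable.

cache1, db2, lb1, mq1, web1, web2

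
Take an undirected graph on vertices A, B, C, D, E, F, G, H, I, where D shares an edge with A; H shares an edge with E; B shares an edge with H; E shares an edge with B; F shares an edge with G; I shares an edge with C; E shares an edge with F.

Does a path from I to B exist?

Explore from I.
Distance 1: reach C.
The search is exhausted without reaching B; it lies in a different component.

No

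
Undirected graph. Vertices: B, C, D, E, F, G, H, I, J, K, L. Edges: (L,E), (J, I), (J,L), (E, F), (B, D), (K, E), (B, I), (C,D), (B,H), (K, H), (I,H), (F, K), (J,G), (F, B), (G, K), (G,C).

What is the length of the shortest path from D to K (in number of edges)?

3

Distance 0: D.
Distance 1: B, C.
Distance 2: F, G, H, I.
Distance 3: E, J, K — contains K.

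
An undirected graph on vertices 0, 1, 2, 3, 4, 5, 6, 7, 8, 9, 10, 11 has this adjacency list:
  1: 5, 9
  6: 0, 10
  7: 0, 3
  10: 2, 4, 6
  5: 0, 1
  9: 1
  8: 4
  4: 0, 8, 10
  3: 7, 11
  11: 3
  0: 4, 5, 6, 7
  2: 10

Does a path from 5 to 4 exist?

Explore from 5.
Distance 1: reach 0, 1.
Distance 2: reach 4, 6, 7, 9.
Found 4.

Yes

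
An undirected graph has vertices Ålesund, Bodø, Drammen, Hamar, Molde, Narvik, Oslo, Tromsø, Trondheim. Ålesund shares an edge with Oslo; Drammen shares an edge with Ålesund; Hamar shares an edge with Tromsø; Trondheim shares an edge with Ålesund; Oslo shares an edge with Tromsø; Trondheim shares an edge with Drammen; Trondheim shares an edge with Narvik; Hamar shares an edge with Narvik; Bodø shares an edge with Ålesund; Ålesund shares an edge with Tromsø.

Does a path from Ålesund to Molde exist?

No

Explore from Ålesund.
Distance 1: reach Bodø, Drammen, Oslo, Tromsø, Trondheim.
Distance 2: reach Hamar, Narvik.
The search is exhausted without reaching Molde; it lies in a different component.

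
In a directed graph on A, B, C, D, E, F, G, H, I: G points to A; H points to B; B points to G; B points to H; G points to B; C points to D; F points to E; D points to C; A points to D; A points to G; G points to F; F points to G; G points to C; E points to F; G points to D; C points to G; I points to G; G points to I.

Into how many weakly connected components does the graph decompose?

1

From A: component {A, B, C, D, E, F, G, H, I}.
That's 1 component.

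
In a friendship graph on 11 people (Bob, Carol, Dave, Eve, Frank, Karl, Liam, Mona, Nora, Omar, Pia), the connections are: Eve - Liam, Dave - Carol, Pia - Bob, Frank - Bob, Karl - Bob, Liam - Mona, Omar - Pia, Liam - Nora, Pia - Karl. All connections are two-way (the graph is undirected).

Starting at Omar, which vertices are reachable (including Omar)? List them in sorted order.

Bob, Frank, Karl, Omar, Pia

Start at Omar.
Its neighbours: Pia.
Then their neighbours: Bob, Karl.
Then next layer: Frank.
Nothing further is reachable.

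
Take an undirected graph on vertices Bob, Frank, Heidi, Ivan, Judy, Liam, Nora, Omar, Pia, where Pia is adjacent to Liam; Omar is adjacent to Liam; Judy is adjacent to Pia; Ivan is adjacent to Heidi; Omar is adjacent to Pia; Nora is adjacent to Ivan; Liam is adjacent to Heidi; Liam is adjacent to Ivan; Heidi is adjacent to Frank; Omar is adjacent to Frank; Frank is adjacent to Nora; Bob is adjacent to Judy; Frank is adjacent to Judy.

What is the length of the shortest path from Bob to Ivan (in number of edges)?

4

Distance 0: Bob.
Distance 1: Judy.
Distance 2: Frank, Pia.
Distance 3: Heidi, Liam, Nora, Omar.
Distance 4: Ivan — contains Ivan.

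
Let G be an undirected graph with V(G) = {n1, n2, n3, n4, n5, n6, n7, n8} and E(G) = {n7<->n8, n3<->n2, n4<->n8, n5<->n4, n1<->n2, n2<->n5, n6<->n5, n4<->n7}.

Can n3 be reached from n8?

Explore from n8.
Distance 1: reach n4, n7.
Distance 2: reach n5.
Distance 3: reach n2, n6.
Distance 4: reach n1, n3.
Found n3.

Yes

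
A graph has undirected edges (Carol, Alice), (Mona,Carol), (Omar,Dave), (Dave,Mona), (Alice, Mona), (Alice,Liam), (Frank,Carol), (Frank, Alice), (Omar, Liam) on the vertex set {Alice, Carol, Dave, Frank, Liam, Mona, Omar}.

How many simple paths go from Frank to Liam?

Frank–Alice–Carol–Mona–Dave–Omar–Liam
Frank–Alice–Liam
Frank–Alice–Mona–Dave–Omar–Liam
Frank–Carol–Alice–Liam
Frank–Carol–Alice–Mona–Dave–Omar–Liam
Frank–Carol–Mona–Alice–Liam
Frank–Carol–Mona–Dave–Omar–Liam

7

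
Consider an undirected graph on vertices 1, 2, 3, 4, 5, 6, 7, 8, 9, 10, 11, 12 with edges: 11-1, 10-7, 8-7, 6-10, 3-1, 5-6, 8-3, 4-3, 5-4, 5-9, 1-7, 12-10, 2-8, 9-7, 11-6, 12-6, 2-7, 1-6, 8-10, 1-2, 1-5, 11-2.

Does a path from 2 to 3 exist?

Yes

Explore from 2.
Distance 1: reach 1, 7, 8, 11.
Distance 2: reach 3, 5, 6, 9, 10.
Found 3.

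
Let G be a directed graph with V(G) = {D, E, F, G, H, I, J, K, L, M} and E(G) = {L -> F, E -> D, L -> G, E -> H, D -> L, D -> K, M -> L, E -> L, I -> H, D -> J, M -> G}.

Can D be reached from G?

No

G has no outgoing edges, so nothing is reachable from it.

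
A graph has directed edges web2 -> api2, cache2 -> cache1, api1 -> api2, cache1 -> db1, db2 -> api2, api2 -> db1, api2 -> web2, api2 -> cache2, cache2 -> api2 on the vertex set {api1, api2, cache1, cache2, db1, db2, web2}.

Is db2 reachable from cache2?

Explore from cache2.
Distance 1: reach api2, cache1.
Distance 2: reach db1, web2.
The search from cache2 is exhausted; no directed path reaches db2.

No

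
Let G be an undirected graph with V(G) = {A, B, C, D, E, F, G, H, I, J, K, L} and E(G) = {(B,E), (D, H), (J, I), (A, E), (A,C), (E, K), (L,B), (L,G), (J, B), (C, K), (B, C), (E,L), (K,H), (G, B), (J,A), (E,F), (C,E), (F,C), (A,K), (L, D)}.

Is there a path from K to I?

Explore from K.
Distance 1: reach A, C, E, H.
Distance 2: reach B, D, F, J, L.
Distance 3: reach G, I.
Found I.

Yes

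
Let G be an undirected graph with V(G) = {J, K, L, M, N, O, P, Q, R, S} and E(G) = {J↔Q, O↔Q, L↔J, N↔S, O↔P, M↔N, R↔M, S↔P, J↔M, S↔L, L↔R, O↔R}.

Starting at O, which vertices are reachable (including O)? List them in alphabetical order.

Start at O.
Its neighbours: P, Q, R.
Then their neighbours: J, L, M, S.
Then next layer: N.
Nothing further is reachable.

J, L, M, N, O, P, Q, R, S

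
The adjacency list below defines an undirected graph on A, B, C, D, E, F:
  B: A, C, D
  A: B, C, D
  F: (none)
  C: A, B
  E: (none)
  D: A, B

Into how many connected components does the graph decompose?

3

From A: component {A, B, C, D}.
From E: component {E}.
From F: component {F}.
That's 3 components.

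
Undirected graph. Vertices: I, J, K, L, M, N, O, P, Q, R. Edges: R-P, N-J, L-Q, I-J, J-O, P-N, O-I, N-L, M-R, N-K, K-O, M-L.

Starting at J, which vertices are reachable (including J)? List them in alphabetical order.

I, J, K, L, M, N, O, P, Q, R

Start at J.
Its neighbours: I, N, O.
Then their neighbours: K, L, P.
Then next layer: M, Q, R.
Every vertex is now reached.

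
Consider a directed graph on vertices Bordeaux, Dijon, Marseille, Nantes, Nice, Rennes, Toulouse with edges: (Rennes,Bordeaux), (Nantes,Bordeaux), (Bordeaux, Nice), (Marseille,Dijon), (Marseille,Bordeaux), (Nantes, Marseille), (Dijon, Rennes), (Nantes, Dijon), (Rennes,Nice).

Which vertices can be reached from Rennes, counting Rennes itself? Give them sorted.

Bordeaux, Nice, Rennes

Start at Rennes.
Its neighbours: Bordeaux, Nice.
Nothing further is reachable.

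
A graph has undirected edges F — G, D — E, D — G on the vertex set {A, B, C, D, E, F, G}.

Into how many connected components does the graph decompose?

From A: component {A}.
From B: component {B}.
From C: component {C}.
From D: component {D, E, F, G}.
That's 4 components.

4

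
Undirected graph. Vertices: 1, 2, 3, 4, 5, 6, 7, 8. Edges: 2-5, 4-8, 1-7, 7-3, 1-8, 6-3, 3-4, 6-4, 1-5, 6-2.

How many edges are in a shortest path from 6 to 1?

Distance 0: 6.
Distance 1: 2, 3, 4.
Distance 2: 5, 7, 8.
Distance 3: 1 — contains 1.

3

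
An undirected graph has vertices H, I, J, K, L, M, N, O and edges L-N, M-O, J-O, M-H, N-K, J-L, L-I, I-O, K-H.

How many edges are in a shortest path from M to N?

3

Distance 0: M.
Distance 1: H, O.
Distance 2: I, J, K.
Distance 3: L, N — contains N.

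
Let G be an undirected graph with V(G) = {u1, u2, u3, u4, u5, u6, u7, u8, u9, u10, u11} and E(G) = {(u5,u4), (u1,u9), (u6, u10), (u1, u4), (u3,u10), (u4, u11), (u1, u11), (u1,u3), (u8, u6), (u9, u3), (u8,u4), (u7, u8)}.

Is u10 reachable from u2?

No

u2 has no edges, so nothing is reachable from it.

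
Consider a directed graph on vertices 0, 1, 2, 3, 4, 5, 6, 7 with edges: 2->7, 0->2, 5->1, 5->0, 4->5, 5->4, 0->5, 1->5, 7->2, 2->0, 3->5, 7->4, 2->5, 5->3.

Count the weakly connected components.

From 0: component {0, 1, 2, 3, 4, 5, 7}.
From 6: component {6}.
That's 2 components.

2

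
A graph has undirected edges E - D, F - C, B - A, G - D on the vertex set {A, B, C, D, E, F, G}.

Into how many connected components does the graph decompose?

3

From A: component {A, B}.
From C: component {C, F}.
From D: component {D, E, G}.
That's 3 components.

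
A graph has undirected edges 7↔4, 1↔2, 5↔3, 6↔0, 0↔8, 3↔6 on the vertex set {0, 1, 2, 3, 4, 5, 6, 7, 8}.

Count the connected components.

From 0: component {0, 3, 5, 6, 8}.
From 1: component {1, 2}.
From 4: component {4, 7}.
That's 3 components.

3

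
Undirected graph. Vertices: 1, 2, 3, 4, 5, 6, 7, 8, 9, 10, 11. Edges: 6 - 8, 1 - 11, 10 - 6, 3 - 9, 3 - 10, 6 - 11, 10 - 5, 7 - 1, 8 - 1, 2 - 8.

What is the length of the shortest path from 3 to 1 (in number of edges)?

4

Distance 0: 3.
Distance 1: 9, 10.
Distance 2: 5, 6.
Distance 3: 8, 11.
Distance 4: 1, 2 — contains 1.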